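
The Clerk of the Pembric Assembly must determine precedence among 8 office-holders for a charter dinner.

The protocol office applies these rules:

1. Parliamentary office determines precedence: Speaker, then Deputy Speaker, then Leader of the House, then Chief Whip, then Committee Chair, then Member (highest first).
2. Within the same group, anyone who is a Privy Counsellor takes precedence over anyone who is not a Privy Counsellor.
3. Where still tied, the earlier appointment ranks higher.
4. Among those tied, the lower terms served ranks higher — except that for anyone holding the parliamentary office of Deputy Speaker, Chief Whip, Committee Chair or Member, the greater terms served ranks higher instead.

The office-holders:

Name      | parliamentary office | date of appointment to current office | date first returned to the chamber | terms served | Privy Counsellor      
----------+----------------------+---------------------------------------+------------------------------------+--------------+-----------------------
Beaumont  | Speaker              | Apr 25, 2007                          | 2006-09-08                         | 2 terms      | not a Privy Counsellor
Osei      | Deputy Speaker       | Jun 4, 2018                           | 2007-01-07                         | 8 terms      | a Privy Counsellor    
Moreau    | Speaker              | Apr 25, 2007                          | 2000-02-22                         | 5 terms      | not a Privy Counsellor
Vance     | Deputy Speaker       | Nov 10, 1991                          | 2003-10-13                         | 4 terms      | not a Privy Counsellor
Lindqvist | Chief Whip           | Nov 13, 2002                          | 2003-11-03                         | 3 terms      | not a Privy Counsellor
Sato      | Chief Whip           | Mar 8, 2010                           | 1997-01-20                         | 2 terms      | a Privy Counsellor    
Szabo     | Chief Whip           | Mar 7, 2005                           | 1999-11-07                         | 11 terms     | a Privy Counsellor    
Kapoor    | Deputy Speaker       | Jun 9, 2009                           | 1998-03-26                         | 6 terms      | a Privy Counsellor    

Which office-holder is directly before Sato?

By parliamentary office: Beaumont and Moreau (Speaker); then Kapoor, Osei and Vance (Deputy Speaker); then Szabo, Sato and Lindqvist (Chief Whip).
Beaumont and Moreau are each not a Privy Counsellor, so the next rule applies.
Beaumont and Moreau both have date of appointment to current office Apr 25, 2007, so the next rule applies.
Among Beaumont and Moreau, by terms served (lower first): Beaumont (2 terms) before Moreau (5 terms).
Among Kapoor, Osei and Vance, a Privy Counsellor before not a Privy Counsellor: Kapoor and Osei (a Privy Counsellor) before Vance (not a Privy Counsellor).
Among Kapoor and Osei, by date of appointment to current office (earlier first): Kapoor (Jun 9, 2009) before Osei (Jun 4, 2018).
Among Szabo, Sato and Lindqvist, a Privy Counsellor before not a Privy Counsellor: Szabo and Sato (a Privy Counsellor) before Lindqvist (not a Privy Counsellor).
Among Szabo and Sato, by date of appointment to current office (earlier first): Szabo (Mar 7, 2005) before Sato (Mar 8, 2010).
Order: Beaumont, Moreau, Kapoor, Osei, Vance, Szabo, Sato, Lindqvist.

Szabo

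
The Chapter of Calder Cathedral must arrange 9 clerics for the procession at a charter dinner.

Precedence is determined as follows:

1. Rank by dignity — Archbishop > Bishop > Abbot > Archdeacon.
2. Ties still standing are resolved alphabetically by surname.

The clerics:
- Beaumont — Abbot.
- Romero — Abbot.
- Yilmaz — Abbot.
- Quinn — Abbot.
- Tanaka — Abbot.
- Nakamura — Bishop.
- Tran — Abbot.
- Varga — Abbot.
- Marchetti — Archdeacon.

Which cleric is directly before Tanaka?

Romero

By dignity: Nakamura (Bishop); then Beaumont, Quinn, Romero, Tanaka, Tran, Varga and Yilmaz (Abbot); then Marchetti (Archdeacon).
Among Beaumont, Quinn, Romero, Tanaka, Tran, Varga and Yilmaz, alphabetically by surname: Beaumont before Quinn before Romero before Tanaka before Tran before Varga before Yilmaz.
Order: Nakamura, Beaumont, Quinn, Romero, Tanaka, Tran, Varga, Yilmaz, Marchetti.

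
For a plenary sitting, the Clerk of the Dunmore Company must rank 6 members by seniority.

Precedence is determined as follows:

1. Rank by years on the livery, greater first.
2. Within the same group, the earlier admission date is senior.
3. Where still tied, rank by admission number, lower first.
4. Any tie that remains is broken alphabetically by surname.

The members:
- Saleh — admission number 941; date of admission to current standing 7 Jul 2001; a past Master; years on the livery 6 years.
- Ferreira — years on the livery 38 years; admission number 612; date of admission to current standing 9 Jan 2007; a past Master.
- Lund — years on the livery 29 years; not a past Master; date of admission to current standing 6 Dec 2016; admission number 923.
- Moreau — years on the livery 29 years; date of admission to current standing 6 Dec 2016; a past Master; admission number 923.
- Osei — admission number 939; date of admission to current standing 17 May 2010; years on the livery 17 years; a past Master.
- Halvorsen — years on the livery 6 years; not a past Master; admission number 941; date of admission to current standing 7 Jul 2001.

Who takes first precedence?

Ferreira

By years on the livery (higher first): Ferreira (38 years); then Lund and Moreau (both 29 years); then Osei (17 years); then Halvorsen and Saleh (both 6 years).
Lund and Moreau both have date of admission to current standing 6 Dec 2016, so the next rule applies.
Lund and Moreau both have admission number 923, so the next rule applies.
Among Lund and Moreau, alphabetically by surname: Lund before Moreau.
Halvorsen and Saleh both have date of admission to current standing 7 Jul 2001, so the next rule applies.
Halvorsen and Saleh both have admission number 941, so the next rule applies.
Among Halvorsen and Saleh, alphabetically by surname: Halvorsen before Saleh.
Order: Ferreira, Lund, Moreau, Osei, Halvorsen, Saleh.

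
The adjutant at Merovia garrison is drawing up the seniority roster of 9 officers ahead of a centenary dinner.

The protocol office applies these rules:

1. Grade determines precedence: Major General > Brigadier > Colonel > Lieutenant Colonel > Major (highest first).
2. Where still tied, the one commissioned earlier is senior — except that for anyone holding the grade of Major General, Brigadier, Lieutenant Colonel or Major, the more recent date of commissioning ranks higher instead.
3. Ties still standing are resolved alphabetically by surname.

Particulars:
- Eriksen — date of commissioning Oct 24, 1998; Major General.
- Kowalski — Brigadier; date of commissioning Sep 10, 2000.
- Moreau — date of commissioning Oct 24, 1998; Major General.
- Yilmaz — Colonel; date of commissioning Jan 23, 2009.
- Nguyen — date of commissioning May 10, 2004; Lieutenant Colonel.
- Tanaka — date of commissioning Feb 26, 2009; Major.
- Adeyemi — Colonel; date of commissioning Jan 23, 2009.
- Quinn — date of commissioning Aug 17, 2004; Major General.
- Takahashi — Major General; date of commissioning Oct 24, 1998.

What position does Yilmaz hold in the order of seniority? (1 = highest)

7

By grade: Quinn, Eriksen, Moreau and Takahashi (Major General); then Kowalski (Brigadier); then Adeyemi and Yilmaz (Colonel); then Nguyen (Lieutenant Colonel); then Tanaka (Major).
Among Quinn, Eriksen, Moreau and Takahashi, by date of commissioning (later first) (reversed rule for this group): Quinn (Aug 17, 2004) before Eriksen, Moreau and Takahashi (Oct 24, 1998).
Among Eriksen, Moreau and Takahashi, alphabetically by surname: Eriksen before Moreau before Takahashi.
Adeyemi and Yilmaz both have date of commissioning Jan 23, 2009, so the next rule applies.
Among Adeyemi and Yilmaz, alphabetically by surname: Adeyemi before Yilmaz.
Order: Quinn, Eriksen, Moreau, Takahashi, Kowalski, Adeyemi, Yilmaz, Nguyen, Tanaka. So position 7.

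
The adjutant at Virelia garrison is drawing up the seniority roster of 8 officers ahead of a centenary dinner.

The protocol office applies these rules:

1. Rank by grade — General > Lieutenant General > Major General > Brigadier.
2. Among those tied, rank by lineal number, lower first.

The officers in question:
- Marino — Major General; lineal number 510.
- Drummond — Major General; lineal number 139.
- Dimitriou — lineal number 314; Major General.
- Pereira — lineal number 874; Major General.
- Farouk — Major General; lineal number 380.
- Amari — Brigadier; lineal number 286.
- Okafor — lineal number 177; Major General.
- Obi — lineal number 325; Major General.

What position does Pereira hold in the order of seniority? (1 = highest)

By grade: Drummond, Okafor, Dimitriou, Obi, Farouk, Marino and Pereira (Major General); then Amari (Brigadier).
Among Drummond, Okafor, Dimitriou, Obi, Farouk, Marino and Pereira, by lineal number (lower first): Drummond (139) before Okafor (177) before Dimitriou (314) before Obi (325) before Farouk (380) before Marino (510) before Pereira (874).
Order: Drummond, Okafor, Dimitriou, Obi, Farouk, Marino, Pereira, Amari. So position 7.

7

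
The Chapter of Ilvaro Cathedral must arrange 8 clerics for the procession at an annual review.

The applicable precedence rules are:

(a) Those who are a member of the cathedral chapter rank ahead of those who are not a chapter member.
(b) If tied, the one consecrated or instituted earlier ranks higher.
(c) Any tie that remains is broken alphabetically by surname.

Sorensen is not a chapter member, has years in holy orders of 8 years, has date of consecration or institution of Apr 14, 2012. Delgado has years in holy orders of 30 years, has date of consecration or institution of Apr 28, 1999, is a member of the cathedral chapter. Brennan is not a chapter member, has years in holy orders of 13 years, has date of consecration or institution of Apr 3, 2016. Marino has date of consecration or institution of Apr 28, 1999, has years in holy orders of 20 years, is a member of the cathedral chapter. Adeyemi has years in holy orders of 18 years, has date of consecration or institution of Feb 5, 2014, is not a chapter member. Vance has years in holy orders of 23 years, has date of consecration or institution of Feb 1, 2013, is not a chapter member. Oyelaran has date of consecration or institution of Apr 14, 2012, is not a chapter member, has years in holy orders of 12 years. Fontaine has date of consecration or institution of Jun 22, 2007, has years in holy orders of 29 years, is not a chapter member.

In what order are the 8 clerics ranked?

By the first rule: Delgado and Marino (both a member of the cathedral chapter); then Fontaine, Oyelaran, Sorensen, Vance, Adeyemi and Brennan (each not a chapter member).
Delgado and Marino both have date of consecration or institution Apr 28, 1999, so the next rule applies.
Among Delgado and Marino, alphabetically by surname: Delgado before Marino.
Among Fontaine, Oyelaran, Sorensen, Vance, Adeyemi and Brennan, by date of consecration or institution (earlier first): Fontaine (Jun 22, 2007) before Oyelaran and Sorensen (Apr 14, 2012) before Vance (Feb 1, 2013) before Adeyemi (Feb 5, 2014) before Brennan (Apr 3, 2016).
Among Oyelaran and Sorensen, alphabetically by surname: Oyelaran before Sorensen.
Full order: Delgado, Marino, Fontaine, Oyelaran, Sorensen, Vance, Adeyemi, Brennan.

Delgado, Marino, Fontaine, Oyelaran, Sorensen, Vance, Adeyemi, Brennan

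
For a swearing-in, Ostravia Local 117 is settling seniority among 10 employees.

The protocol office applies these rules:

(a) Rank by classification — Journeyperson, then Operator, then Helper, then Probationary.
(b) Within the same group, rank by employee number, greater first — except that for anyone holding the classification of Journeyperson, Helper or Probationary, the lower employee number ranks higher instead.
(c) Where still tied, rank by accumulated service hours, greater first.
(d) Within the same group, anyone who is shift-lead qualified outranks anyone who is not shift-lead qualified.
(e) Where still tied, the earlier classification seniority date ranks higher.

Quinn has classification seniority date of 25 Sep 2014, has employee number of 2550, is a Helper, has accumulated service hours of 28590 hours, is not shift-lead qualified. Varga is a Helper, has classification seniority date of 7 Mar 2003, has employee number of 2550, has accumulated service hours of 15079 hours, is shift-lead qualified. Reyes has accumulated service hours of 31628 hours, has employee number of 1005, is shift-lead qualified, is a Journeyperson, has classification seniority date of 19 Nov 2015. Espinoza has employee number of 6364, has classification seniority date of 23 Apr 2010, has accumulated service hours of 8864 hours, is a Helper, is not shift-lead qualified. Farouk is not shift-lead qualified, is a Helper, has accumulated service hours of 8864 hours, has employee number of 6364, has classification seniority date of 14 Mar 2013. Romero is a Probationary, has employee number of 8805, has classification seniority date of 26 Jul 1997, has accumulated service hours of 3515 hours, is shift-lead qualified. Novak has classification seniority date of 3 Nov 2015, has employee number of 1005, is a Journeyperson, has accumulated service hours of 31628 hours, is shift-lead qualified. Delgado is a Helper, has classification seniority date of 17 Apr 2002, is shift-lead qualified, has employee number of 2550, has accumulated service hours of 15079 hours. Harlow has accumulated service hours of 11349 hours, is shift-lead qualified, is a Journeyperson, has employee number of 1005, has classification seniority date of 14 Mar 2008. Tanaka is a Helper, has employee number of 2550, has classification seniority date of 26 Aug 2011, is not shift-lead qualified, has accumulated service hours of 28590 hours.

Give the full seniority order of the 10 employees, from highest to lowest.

By classification: Novak, Reyes and Harlow (Journeyperson); then Tanaka, Quinn, Delgado, Varga, Espinoza and Farouk (Helper); then Romero (Probationary).
Novak, Reyes and Harlow all have employee number 1005, so the next rule applies.
Among Novak, Reyes and Harlow, by accumulated service hours (higher first): Novak and Reyes (31628 hours) before Harlow (11349 hours).
Novak and Reyes are each shift-lead qualified, so the next rule applies.
Among Novak and Reyes, by classification seniority date (earlier first): Novak (3 Nov 2015) before Reyes (19 Nov 2015).
Among Tanaka, Quinn, Delgado, Varga, Espinoza and Farouk, by employee number (lower first) (reversed rule for this group): Tanaka, Quinn, Delgado and Varga (2550) before Espinoza and Farouk (6364).
Among Tanaka, Quinn, Delgado and Varga, by accumulated service hours (higher first): Tanaka and Quinn (28590 hours) before Delgado and Varga (15079 hours).
Tanaka and Quinn are each not shift-lead qualified, so the next rule applies.
Among Tanaka and Quinn, by classification seniority date (earlier first): Tanaka (26 Aug 2011) before Quinn (25 Sep 2014).
Delgado and Varga are each shift-lead qualified, so the next rule applies.
Among Delgado and Varga, by classification seniority date (earlier first): Delgado (17 Apr 2002) before Varga (7 Mar 2003).
Espinoza and Farouk both have accumulated service hours 8864 hours, so the next rule applies.
Espinoza and Farouk are each not shift-lead qualified, so the next rule applies.
Among Espinoza and Farouk, by classification seniority date (earlier first): Espinoza (23 Apr 2010) before Farouk (14 Mar 2013).
Full order: Novak, Reyes, Harlow, Tanaka, Quinn, Delgado, Varga, Espinoza, Farouk, Romero.

Novak, Reyes, Harlow, Tanaka, Quinn, Delgado, Varga, Espinoza, Farouk, Romero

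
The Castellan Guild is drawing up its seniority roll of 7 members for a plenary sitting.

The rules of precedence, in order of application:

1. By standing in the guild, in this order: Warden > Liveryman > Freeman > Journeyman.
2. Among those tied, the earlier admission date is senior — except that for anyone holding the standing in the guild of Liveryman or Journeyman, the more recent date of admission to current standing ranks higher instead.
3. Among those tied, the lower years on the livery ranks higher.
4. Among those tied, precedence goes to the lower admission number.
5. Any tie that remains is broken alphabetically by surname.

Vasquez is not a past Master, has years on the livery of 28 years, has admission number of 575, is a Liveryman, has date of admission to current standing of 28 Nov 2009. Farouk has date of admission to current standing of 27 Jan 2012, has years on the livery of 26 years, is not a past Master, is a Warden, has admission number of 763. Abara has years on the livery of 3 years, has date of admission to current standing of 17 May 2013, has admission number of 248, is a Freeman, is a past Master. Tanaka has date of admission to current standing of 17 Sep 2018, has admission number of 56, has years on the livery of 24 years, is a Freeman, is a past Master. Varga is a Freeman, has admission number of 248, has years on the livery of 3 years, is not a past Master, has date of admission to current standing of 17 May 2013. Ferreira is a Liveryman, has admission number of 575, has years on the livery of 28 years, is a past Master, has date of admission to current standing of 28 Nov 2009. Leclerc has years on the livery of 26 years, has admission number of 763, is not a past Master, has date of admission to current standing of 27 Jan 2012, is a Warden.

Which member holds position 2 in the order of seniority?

Leclerc

By standing in the guild: Farouk and Leclerc (Warden); then Ferreira and Vasquez (Liveryman); then Abara, Varga and Tanaka (Freeman).
Farouk and Leclerc both have date of admission to current standing 27 Jan 2012, so the next rule applies.
Farouk and Leclerc both have years on the livery 26 years, so the next rule applies.
Farouk and Leclerc both have admission number 763, so the next rule applies.
Among Farouk and Leclerc, alphabetically by surname: Farouk before Leclerc.
Ferreira and Vasquez both have date of admission to current standing 28 Nov 2009, so the next rule applies.
Ferreira and Vasquez both have years on the livery 28 years, so the next rule applies.
Ferreira and Vasquez both have admission number 575, so the next rule applies.
Among Ferreira and Vasquez, alphabetically by surname: Ferreira before Vasquez.
Among Abara, Varga and Tanaka, by date of admission to current standing (earlier first): Abara and Varga (17 May 2013) before Tanaka (17 Sep 2018).
Abara and Varga both have years on the livery 3 years, so the next rule applies.
Abara and Varga both have admission number 248, so the next rule applies.
Among Abara and Varga, alphabetically by surname: Abara before Varga.
Order: Farouk, Leclerc, Ferreira, Vasquez, Abara, Varga, Tanaka.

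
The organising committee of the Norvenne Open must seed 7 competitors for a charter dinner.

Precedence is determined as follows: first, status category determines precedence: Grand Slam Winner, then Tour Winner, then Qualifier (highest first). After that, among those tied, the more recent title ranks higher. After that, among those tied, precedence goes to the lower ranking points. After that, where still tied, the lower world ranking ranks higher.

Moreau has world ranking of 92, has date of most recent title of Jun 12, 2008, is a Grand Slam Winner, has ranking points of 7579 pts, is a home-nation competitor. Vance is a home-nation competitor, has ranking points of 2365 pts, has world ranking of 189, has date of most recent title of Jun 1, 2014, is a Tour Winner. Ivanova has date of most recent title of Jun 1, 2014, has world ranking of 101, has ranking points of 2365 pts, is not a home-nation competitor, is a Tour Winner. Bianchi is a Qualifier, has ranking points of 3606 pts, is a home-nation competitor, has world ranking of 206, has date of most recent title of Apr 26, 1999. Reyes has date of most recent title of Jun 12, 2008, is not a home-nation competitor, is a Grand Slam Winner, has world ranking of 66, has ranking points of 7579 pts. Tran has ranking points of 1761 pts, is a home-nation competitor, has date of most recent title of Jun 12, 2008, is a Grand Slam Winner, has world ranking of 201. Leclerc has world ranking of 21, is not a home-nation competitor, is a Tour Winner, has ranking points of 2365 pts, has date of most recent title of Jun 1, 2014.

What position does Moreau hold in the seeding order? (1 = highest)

By status category: Tran, Reyes and Moreau (Grand Slam Winner); then Leclerc, Ivanova and Vance (Tour Winner); then Bianchi (Qualifier).
Tran, Reyes and Moreau all have date of most recent title Jun 12, 2008, so the next rule applies.
Among Tran, Reyes and Moreau, by ranking points (lower first): Tran (1761 pts) before Reyes and Moreau (7579 pts).
Among Reyes and Moreau, by world ranking (lower first): Reyes (66) before Moreau (92).
Leclerc, Ivanova and Vance all have date of most recent title Jun 1, 2014, so the next rule applies.
Leclerc, Ivanova and Vance all have ranking points 2365 pts, so the next rule applies.
Among Leclerc, Ivanova and Vance, by world ranking (lower first): Leclerc (21) before Ivanova (101) before Vance (189).
Order: Tran, Reyes, Moreau, Leclerc, Ivanova, Vance, Bianchi. So position 3.

3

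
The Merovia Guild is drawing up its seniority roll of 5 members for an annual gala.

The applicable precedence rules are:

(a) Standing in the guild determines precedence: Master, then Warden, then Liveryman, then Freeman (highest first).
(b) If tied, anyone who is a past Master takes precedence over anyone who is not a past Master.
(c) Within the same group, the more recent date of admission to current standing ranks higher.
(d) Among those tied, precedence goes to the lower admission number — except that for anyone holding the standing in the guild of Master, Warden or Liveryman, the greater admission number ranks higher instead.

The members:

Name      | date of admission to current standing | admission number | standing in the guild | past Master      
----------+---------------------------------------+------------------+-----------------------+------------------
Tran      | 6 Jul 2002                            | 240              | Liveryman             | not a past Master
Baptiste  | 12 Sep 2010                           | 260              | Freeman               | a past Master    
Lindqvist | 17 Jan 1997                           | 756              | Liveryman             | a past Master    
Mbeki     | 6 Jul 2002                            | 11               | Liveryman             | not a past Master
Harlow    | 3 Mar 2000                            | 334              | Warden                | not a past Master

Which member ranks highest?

By standing in the guild: Harlow (Warden); then Lindqvist, Tran and Mbeki (Liveryman); then Baptiste (Freeman).
Among Lindqvist, Tran and Mbeki, a past Master before not a past Master: Lindqvist (a past Master) before Tran and Mbeki (not a past Master).
Tran and Mbeki both have date of admission to current standing 6 Jul 2002, so the next rule applies.
Among Tran and Mbeki, by admission number (higher first) (reversed rule for this group): Tran (240) before Mbeki (11).
Order: Harlow, Lindqvist, Tran, Mbeki, Baptiste.

Harlow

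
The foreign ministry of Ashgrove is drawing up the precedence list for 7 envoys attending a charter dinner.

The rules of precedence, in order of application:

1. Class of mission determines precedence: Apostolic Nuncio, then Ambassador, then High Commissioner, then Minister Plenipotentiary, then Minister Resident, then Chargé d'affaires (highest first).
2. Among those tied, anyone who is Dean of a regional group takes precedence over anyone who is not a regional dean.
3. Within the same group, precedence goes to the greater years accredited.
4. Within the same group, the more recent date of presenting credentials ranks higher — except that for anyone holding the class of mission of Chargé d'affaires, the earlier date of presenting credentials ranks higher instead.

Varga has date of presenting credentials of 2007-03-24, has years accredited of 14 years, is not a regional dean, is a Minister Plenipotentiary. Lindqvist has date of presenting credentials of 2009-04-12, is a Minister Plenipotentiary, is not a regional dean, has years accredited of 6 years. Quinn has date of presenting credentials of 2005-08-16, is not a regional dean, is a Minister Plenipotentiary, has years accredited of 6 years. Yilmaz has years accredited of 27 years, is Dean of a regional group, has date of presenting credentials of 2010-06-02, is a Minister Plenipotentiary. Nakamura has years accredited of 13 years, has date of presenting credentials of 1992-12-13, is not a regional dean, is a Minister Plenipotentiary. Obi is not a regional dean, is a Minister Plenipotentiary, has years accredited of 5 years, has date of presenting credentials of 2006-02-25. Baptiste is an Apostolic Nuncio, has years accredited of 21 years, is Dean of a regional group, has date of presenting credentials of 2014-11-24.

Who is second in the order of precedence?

By class of mission: Baptiste (Apostolic Nuncio); then Yilmaz, Varga, Nakamura, Lindqvist, Quinn and Obi (Minister Plenipotentiary).
Among Yilmaz, Varga, Nakamura, Lindqvist, Quinn and Obi, Dean of a regional group before not a regional dean: Yilmaz (Dean of a regional group) before Varga, Nakamura, Lindqvist, Quinn and Obi (not a regional dean).
Among Varga, Nakamura, Lindqvist, Quinn and Obi, by years accredited (higher first): Varga (14 years) before Nakamura (13 years) before Lindqvist and Quinn (6 years) before Obi (5 years).
Among Lindqvist and Quinn, by date of presenting credentials (later first): Lindqvist (2009-04-12) before Quinn (2005-08-16).
Order: Baptiste, Yilmaz, Varga, Nakamura, Lindqvist, Quinn, Obi.

Yilmaz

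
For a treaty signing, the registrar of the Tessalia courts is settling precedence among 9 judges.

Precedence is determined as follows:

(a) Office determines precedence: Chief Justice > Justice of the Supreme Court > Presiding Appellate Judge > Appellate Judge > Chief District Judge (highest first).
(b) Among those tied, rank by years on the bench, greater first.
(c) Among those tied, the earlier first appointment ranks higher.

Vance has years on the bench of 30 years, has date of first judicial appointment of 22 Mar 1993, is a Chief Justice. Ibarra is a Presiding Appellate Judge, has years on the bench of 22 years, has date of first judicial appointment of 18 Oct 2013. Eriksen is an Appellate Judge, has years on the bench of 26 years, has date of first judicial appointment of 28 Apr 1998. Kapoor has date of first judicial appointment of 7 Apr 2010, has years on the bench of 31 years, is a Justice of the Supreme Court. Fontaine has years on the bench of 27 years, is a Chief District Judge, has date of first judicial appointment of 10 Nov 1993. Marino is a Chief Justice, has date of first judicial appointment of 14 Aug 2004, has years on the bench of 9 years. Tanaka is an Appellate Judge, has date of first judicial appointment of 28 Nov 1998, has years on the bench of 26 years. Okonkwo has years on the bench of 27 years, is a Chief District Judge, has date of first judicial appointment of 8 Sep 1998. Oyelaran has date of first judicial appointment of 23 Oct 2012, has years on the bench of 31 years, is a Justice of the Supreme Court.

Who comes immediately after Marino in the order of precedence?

Kapoor

By office: Vance and Marino (Chief Justice); then Kapoor and Oyelaran (Justice of the Supreme Court); then Ibarra (Presiding Appellate Judge); then Eriksen and Tanaka (Appellate Judge); then Fontaine and Okonkwo (Chief District Judge).
Among Vance and Marino, by years on the bench (higher first): Vance (30 years) before Marino (9 years).
Kapoor and Oyelaran both have years on the bench 31 years, so the next rule applies.
Among Kapoor and Oyelaran, by date of first judicial appointment (earlier first): Kapoor (7 Apr 2010) before Oyelaran (23 Oct 2012).
Eriksen and Tanaka both have years on the bench 26 years, so the next rule applies.
Among Eriksen and Tanaka, by date of first judicial appointment (earlier first): Eriksen (28 Apr 1998) before Tanaka (28 Nov 1998).
Fontaine and Okonkwo both have years on the bench 27 years, so the next rule applies.
Among Fontaine and Okonkwo, by date of first judicial appointment (earlier first): Fontaine (10 Nov 1993) before Okonkwo (8 Sep 1998).
Order: Vance, Marino, Kapoor, Oyelaran, Ibarra, Eriksen, Tanaka, Fontaine, Okonkwo.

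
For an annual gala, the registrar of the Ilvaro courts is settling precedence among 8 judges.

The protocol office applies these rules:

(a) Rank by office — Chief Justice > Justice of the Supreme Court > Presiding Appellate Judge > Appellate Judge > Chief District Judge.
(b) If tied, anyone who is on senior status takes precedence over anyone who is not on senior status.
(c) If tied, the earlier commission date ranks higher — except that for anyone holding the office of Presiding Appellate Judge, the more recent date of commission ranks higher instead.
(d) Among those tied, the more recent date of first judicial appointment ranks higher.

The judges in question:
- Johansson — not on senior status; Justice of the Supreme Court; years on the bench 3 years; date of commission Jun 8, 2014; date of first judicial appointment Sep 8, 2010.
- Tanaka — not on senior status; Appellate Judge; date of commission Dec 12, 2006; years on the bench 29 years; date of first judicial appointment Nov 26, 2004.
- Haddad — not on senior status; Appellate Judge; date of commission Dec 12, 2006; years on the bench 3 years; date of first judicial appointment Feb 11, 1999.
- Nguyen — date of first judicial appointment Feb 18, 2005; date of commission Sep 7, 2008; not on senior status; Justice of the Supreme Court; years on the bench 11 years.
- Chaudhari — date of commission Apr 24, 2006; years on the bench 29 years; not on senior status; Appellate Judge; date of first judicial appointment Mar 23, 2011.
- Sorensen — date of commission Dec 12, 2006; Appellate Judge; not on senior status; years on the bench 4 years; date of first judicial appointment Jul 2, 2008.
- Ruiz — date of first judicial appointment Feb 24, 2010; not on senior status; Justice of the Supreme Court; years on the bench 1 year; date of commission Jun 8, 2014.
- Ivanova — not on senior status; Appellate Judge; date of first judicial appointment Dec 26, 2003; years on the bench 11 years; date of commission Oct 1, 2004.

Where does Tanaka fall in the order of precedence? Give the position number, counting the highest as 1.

By office: Nguyen, Johansson and Ruiz (Justice of the Supreme Court); then Ivanova, Chaudhari, Sorensen, Tanaka and Haddad (Appellate Judge).
Nguyen, Johansson and Ruiz are each not on senior status, so the next rule applies.
Among Nguyen, Johansson and Ruiz, by date of commission (earlier first): Nguyen (Sep 7, 2008) before Johansson and Ruiz (Jun 8, 2014).
Among Johansson and Ruiz, by date of first judicial appointment (later first): Johansson (Sep 8, 2010) before Ruiz (Feb 24, 2010).
Ivanova, Chaudhari, Sorensen, Tanaka and Haddad are each not on senior status, so the next rule applies.
Among Ivanova, Chaudhari, Sorensen, Tanaka and Haddad, by date of commission (earlier first): Ivanova (Oct 1, 2004) before Chaudhari (Apr 24, 2006) before Sorensen, Tanaka and Haddad (Dec 12, 2006).
Among Sorensen, Tanaka and Haddad, by date of first judicial appointment (later first): Sorensen (Jul 2, 2008) before Tanaka (Nov 26, 2004) before Haddad (Feb 11, 1999).
Order: Nguyen, Johansson, Ruiz, Ivanova, Chaudhari, Sorensen, Tanaka, Haddad. So position 7.

7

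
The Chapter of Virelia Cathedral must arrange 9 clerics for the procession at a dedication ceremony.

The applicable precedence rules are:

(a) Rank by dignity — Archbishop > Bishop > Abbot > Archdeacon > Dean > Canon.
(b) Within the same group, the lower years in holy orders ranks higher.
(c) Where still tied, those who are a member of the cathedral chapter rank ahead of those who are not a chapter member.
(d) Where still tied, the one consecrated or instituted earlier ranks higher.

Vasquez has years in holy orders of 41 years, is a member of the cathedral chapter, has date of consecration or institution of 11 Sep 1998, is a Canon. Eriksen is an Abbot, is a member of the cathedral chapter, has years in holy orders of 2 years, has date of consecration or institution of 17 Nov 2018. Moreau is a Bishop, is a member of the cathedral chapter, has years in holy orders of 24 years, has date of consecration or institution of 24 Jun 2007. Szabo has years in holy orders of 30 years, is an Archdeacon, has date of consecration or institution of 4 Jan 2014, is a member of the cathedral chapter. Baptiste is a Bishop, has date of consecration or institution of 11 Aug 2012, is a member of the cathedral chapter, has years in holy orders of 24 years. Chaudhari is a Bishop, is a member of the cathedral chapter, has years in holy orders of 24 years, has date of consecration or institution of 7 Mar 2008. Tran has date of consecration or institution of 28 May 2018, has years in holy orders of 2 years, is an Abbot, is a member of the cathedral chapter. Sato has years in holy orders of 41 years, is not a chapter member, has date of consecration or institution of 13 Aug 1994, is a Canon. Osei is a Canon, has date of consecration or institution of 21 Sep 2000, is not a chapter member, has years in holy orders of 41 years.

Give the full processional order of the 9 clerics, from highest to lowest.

Moreau, Chaudhari, Baptiste, Tran, Eriksen, Szabo, Vasquez, Sato, Osei

By dignity: Moreau, Chaudhari and Baptiste (Bishop); then Tran and Eriksen (Abbot); then Szabo (Archdeacon); then Vasquez, Sato and Osei (Canon).
Moreau, Chaudhari and Baptiste all have years in holy orders 24 years, so the next rule applies.
Moreau, Chaudhari and Baptiste are each a member of the cathedral chapter, so the next rule applies.
Among Moreau, Chaudhari and Baptiste, by date of consecration or institution (earlier first): Moreau (24 Jun 2007) before Chaudhari (7 Mar 2008) before Baptiste (11 Aug 2012).
Tran and Eriksen both have years in holy orders 2 years, so the next rule applies.
Tran and Eriksen are each a member of the cathedral chapter, so the next rule applies.
Among Tran and Eriksen, by date of consecration or institution (earlier first): Tran (28 May 2018) before Eriksen (17 Nov 2018).
Vasquez, Sato and Osei all have years in holy orders 41 years, so the next rule applies.
Among Vasquez, Sato and Osei, a member of the cathedral chapter before not a chapter member: Vasquez (a member of the cathedral chapter) before Sato and Osei (not a chapter member).
Among Sato and Osei, by date of consecration or institution (earlier first): Sato (13 Aug 1994) before Osei (21 Sep 2000).
Full order: Moreau, Chaudhari, Baptiste, Tran, Eriksen, Szabo, Vasquez, Sato, Osei.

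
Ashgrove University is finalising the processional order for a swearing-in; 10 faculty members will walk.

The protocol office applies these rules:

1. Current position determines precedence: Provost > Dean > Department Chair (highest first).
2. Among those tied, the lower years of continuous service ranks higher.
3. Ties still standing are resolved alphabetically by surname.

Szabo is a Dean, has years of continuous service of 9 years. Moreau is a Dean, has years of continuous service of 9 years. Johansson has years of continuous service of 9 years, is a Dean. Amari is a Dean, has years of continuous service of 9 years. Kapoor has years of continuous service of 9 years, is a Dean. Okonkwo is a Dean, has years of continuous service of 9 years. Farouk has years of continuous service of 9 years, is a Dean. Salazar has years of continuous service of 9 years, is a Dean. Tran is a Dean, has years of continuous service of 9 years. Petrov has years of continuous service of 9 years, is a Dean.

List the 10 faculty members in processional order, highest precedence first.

By current position: Amari, Farouk, Johansson, Kapoor, Moreau, Okonkwo, Petrov, Salazar, Szabo and Tran (Dean).
Amari, Farouk, Johansson, Kapoor, Moreau, Okonkwo, Petrov, Salazar, Szabo and Tran all have years of continuous service 9 years, so the next rule applies.
Among Amari, Farouk, Johansson, Kapoor, Moreau, Okonkwo, Petrov, Salazar, Szabo and Tran, alphabetically by surname: Amari before Farouk before Johansson before Kapoor before Moreau before Okonkwo before Petrov before Salazar before Szabo before Tran.
Full order: Amari, Farouk, Johansson, Kapoor, Moreau, Okonkwo, Petrov, Salazar, Szabo, Tran.

Amari, Farouk, Johansson, Kapoor, Moreau, Okonkwo, Petrov, Salazar, Szabo, Tran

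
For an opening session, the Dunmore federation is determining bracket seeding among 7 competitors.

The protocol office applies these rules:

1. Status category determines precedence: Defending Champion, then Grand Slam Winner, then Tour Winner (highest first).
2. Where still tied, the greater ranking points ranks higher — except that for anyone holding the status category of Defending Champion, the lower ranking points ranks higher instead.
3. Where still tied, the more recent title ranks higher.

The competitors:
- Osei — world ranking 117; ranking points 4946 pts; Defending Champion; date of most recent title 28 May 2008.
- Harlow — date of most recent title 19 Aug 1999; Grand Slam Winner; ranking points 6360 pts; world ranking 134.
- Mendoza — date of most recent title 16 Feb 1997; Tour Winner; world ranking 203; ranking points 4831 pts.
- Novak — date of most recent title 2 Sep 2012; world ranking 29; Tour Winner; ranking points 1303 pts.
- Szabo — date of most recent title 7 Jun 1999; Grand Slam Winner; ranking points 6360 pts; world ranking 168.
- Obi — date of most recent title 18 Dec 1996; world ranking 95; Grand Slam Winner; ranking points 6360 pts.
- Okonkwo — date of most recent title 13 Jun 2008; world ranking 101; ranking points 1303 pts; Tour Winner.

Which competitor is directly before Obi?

Szabo

By status category: Osei (Defending Champion); then Harlow, Szabo and Obi (Grand Slam Winner); then Mendoza, Novak and Okonkwo (Tour Winner).
Harlow, Szabo and Obi all have ranking points 6360 pts, so the next rule applies.
Among Harlow, Szabo and Obi, by date of most recent title (later first): Harlow (19 Aug 1999) before Szabo (7 Jun 1999) before Obi (18 Dec 1996).
Among Mendoza, Novak and Okonkwo, by ranking points (higher first): Mendoza (4831 pts) before Novak and Okonkwo (1303 pts).
Among Novak and Okonkwo, by date of most recent title (later first): Novak (2 Sep 2012) before Okonkwo (13 Jun 2008).
Order: Osei, Harlow, Szabo, Obi, Mendoza, Novak, Okonkwo.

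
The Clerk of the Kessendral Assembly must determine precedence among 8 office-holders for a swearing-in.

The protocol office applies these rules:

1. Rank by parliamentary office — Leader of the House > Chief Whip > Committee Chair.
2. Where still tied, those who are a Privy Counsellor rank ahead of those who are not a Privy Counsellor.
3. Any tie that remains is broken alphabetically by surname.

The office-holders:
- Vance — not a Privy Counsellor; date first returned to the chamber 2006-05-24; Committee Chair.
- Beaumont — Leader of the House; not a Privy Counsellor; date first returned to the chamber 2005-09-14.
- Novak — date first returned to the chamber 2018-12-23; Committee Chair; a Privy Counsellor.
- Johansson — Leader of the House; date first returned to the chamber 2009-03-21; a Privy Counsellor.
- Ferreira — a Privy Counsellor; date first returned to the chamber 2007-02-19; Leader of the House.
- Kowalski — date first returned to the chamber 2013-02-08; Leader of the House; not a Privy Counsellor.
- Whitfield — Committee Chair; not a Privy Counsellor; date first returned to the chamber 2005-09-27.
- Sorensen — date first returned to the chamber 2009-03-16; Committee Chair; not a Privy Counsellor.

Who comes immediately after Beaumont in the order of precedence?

By parliamentary office: Ferreira, Johansson, Beaumont and Kowalski (Leader of the House); then Novak, Sorensen, Vance and Whitfield (Committee Chair).
Among Ferreira, Johansson, Beaumont and Kowalski, a Privy Counsellor before not a Privy Counsellor: Ferreira and Johansson (a Privy Counsellor) before Beaumont and Kowalski (not a Privy Counsellor).
Among Ferreira and Johansson, alphabetically by surname: Ferreira before Johansson.
Among Beaumont and Kowalski, alphabetically by surname: Beaumont before Kowalski.
Among Novak, Sorensen, Vance and Whitfield, a Privy Counsellor before not a Privy Counsellor: Novak (a Privy Counsellor) before Sorensen, Vance and Whitfield (not a Privy Counsellor).
Among Sorensen, Vance and Whitfield, alphabetically by surname: Sorensen before Vance before Whitfield.
Order: Ferreira, Johansson, Beaumont, Kowalski, Novak, Sorensen, Vance, Whitfield.

Kowalski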